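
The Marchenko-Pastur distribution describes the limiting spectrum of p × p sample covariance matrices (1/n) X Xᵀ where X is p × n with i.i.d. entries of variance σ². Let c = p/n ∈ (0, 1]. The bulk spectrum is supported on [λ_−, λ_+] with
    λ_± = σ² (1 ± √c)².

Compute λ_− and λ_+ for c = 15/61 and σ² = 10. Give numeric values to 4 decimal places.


c = 15/61 = 0.245902; √c = 0.495885.
λ_− = σ² (1 − √c)² = 10 · (1 − 0.495885)² = 10 · (0.504115)² = 2.541322.
λ_+ = σ² (1 + √c)² = 10 · (1 + 0.495885)² = 10 · (1.495885)² = 22.376710.

Rounded to 4 decimal places: λ_− ≈ 2.5413, λ_+ ≈ 22.3767.


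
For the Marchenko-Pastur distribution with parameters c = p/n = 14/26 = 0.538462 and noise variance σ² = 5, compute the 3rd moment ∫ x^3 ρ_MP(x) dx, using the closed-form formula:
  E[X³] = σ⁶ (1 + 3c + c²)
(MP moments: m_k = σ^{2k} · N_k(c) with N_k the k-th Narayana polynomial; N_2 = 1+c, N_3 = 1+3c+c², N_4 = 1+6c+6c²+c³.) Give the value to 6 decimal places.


E[X³] = σ⁶ (1 + 3c + c²) (third MP moment). With σ² = 5 (so σ⁶ = 125) and c = 14/26 = 0.538462: E[X³] = 125 · (1 + 3·0.538462 + (0.538462)²) = 125 · 2.905325.

So E[X^3] = 363.165680.


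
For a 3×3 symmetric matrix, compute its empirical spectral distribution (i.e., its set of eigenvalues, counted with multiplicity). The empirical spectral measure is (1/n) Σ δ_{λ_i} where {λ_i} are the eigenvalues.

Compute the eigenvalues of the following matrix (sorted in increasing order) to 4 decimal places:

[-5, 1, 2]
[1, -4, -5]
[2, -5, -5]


Since M is real symmetric, all three eigenvalues are real; they are the roots of det(λI − M) = λ³ − (tr M) λ² + s λ − det M, where s is the sum of the principal 2×2 minors.
tr M = -5 + (-4) + (-5) = -14.
s = ((-5)·(-4) − 1²) + ((-5)·(-5) − 2²) + ((-4)·(-5) − (-5)²) = 19 + 21 + (-5) = 35.
det M (expand along row 1) = (-5)·(-5) − 1·5 + 2·3 = 26.
Characteristic polynomial: λ³ + 14λ² + 35λ − 26 = 0.
Substitute λ = y + (tr M)/3 = y − 4.666667 to remove the quadratic term: y³ + p·y + q = 0 with p = s − (tr M)²/3 = -30.333333 and q = −2(tr M)³/27 + (tr M)·s/3 − det M = 13.925926.
Three real roots ⇒ use the trigonometric (Viète) form: r = 2√(−p/3) = 6.359595, φ = arccos(3q/(p·r)) = arccos(-0.216569) = 1.789095 rad.
y_k = r·cos(φ/3 − 2πk/3) for k = 0, 1, 2 gives y = 5.261818, 0.462355, -5.724173.
λ_k = y_k − 4.666667 gives λ = 0.5952, -4.2043, -10.3908 (check: the sum is -14.0000 = tr M).

Eigenvalues sorted in increasing order: [-10.3908, -4.2043, 0.5952].


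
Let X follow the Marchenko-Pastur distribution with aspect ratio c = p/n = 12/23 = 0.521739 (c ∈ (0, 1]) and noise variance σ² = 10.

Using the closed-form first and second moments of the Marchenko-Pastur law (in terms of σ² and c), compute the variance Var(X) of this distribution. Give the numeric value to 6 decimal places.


Recall the MP moments m_1 = E[X] = σ² and m_2 = E[X²] = σ⁴ (1 + c).
m_1 = E[X] = σ² = 10, so m_1² = 100.
m_2 = E[X²] = σ⁴ (1 + c) = 100 · (1 + 0.521739) = 100 · 1.521739 = 152.173913.
(Note m_2 − m_1² simplifies to c · σ⁴ = 0.521739 · 100.)

Var(X) = m_2 − m_1² = 152.173913 − 100 = 52.173913.


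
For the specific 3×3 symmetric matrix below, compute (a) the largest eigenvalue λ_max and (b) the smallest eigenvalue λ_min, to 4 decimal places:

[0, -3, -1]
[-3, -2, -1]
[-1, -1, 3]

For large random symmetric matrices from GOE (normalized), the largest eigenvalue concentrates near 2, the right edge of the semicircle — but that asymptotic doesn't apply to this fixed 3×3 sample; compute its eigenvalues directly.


Since M is real symmetric, all three eigenvalues are real; they are the roots of det(λI − M) = λ³ − (tr M) λ² + s λ − det M, where s is the sum of the principal 2×2 minors.
tr M = 0 + (-2) + 3 = 1.
s = (0·(-2) − (-3)²) + (0·3 − (-1)²) + ((-2)·3 − (-1)²) = -9 + (-1) + (-7) = -17.
det M (expand along row 1) = 0·(-7) − (-3)·(-10) + (-1)·1 = -31.
Characteristic polynomial: λ³ − λ² − 17λ + 31 = 0.
Substitute λ = y + (tr M)/3 = y + 0.333333 to remove the quadratic term: y³ + p·y + q = 0 with p = s − (tr M)²/3 = -17.333333 and q = −2(tr M)³/27 + (tr M)·s/3 − det M = 25.259259.
Three real roots ⇒ use the trigonometric (Viète) form: r = 2√(−p/3) = 4.807402, φ = arccos(3q/(p·r)) = arccos(-0.909388) = 2.712607 rad.
y_k = r·cos(φ/3 − 2πk/3) for k = 0, 1, 2 gives y = 2.972477, 1.785859, -4.758335.
λ_k = y_k + 0.333333 gives λ = 3.3058, 2.1192, -4.4250 (check: the sum is 1.0000 = tr M).

Hence λ_max = 3.3058 and λ_min = -4.4250.


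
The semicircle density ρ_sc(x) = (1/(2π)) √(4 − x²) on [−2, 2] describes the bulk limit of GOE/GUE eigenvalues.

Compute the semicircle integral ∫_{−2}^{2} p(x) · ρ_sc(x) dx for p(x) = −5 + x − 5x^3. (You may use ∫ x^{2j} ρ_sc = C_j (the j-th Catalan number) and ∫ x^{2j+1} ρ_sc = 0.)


Write p(x) = Σ a_i x^i, split into monomials and integrate each against ρ_sc separately.
Using ∫ x^{2j} ρ_sc = C_j = (1/(j+1)) C(2j, j) (Catalan numbers) and ∫ x^{2j+1} ρ_sc = 0 (odd monomials vanish by symmetry):
  i = 0 (even): a_0 · C_{0} = -5 · 1 = -5
  i = 1 (odd): ∫ x^1 ρ_sc = 0 (vanishes)
  i = 3 (odd): ∫ x^3 ρ_sc = 0 (vanishes)

Summing the contributions: ∫_{−2}^{2} p(x) ρ_sc(x) dx = -5.


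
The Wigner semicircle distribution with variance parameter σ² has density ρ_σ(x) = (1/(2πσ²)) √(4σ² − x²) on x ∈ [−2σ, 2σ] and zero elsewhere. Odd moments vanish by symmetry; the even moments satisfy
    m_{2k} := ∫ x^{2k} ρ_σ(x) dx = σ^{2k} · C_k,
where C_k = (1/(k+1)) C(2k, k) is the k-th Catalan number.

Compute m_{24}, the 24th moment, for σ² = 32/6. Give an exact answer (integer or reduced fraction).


By the scaled semicircle moment identity, m_{2k} = σ^{2k} · C_k with k = 12.
C_12 = (1/(k+1)) · C(2k, k) = (1/13) · C(24, 12) = (1/13) · 2704156 = 208012.
σ^{2k} = (σ²)^k = (32/6)^12 = 281474976710656/531441.

Therefore m_{24} = σ^{24} · C_12 = (281474976710656/531441) · 208012 = 58550172855536975872/531441.


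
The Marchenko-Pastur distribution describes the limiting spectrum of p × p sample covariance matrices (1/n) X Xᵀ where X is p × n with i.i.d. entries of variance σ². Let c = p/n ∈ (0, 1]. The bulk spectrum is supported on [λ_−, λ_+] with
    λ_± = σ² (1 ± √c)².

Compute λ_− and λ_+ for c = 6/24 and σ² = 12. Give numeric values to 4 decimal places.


c = 6/24 = 0.250000; √c = 0.500000.
λ_− = σ² (1 − √c)² = 12 · (1 − 0.500000)² = 12 · (0.500000)² = 3.000000.
λ_+ = σ² (1 + √c)² = 12 · (1 + 0.500000)² = 12 · (1.500000)² = 27.000000.

Rounded to 4 decimal places: λ_− ≈ 3.0000, λ_+ ≈ 27.0000.


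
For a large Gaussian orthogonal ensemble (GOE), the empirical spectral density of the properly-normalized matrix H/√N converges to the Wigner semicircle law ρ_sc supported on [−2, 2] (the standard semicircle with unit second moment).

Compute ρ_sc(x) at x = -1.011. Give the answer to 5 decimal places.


ρ_sc(x) = (1/(2π)) √(4 − x²). With x = -1.011:
  4 − x² = 4 − (-1.011)² = 4 − 1.022121 = 2.977879.
  √(4 − x²) = 1.725653.
  1/(2π) = 0.159155.
  ρ_sc(-1.011) = 0.159155 · 1.725653 = 0.274646.

Rounded to 5 decimal places: ρ_sc(-1.011) ≈ 0.27465.


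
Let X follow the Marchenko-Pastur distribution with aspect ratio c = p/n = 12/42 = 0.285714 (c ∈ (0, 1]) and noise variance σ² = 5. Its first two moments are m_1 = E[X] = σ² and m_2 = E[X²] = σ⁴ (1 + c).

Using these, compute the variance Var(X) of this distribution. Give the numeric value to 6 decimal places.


m_1 = E[X] = σ² = 5, so m_1² = 25.
m_2 = E[X²] = σ⁴ (1 + c) = 25 · (1 + 0.285714) = 25 · 1.285714 = 32.142857.
(Note m_2 − m_1² simplifies to c · σ⁴ = 0.285714 · 25.)

Var(X) = m_2 − m_1² = 32.142857 − 25 = 7.142857.


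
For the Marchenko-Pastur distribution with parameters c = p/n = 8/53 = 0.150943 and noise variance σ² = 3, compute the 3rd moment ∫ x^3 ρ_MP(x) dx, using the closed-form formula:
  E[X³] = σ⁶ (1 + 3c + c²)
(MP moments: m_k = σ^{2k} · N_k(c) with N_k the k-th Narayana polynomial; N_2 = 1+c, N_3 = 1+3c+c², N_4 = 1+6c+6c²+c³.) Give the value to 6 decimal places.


E[X³] = σ⁶ (1 + 3c + c²) (third MP moment). With σ² = 3 (so σ⁶ = 27) and c = 8/53 = 0.150943: E[X³] = 27 · (1 + 3·0.150943 + (0.150943)²) = 27 · 1.475614.

So E[X^3] = 39.841581.


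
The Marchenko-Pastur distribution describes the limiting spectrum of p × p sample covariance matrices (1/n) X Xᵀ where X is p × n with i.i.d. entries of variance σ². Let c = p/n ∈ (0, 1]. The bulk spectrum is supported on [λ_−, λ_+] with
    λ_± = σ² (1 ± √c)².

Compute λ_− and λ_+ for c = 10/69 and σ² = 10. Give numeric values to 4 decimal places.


c = 10/69 = 0.144928; √c = 0.380693.
λ_− = σ² (1 − √c)² = 10 · (1 − 0.380693)² = 10 · (0.619307)² = 3.835405.
λ_+ = σ² (1 + √c)² = 10 · (1 + 0.380693)² = 10 · (1.380693)² = 19.063145.

Rounded to 4 decimal places: λ_− ≈ 3.8354, λ_+ ≈ 19.0631.


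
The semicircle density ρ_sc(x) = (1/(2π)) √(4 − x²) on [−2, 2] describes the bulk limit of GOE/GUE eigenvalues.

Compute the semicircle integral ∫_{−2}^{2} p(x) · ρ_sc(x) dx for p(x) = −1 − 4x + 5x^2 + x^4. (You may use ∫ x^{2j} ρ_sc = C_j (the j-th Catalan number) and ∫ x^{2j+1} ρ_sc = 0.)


Write p(x) = Σ a_i x^i, split into monomials and integrate each against ρ_sc separately.
Using ∫ x^{2j} ρ_sc = C_j = (1/(j+1)) C(2j, j) (Catalan numbers) and ∫ x^{2j+1} ρ_sc = 0 (odd monomials vanish by symmetry):
  i = 0 (even): a_0 · C_{0} = -1 · 1 = -1
  i = 1 (odd): ∫ x^1 ρ_sc = 0 (vanishes)
  i = 2 (even): a_2 · C_{1} = 5 · 1 = 5
  i = 4 (even): a_4 · C_{2} = 1 · 2 = 2

Summing the contributions: ∫_{−2}^{2} p(x) ρ_sc(x) dx = (-1) + 5 + 2 = 6.


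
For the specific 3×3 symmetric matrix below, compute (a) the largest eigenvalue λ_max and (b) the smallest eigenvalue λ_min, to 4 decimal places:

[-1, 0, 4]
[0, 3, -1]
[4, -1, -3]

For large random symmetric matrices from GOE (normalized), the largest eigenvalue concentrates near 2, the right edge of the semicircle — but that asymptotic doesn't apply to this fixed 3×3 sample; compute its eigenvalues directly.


Since M is real symmetric, all three eigenvalues are real; they are the roots of det(λI − M) = λ³ − (tr M) λ² + s λ − det M, where s is the sum of the principal 2×2 minors.
tr M = -1 + 3 + (-3) = -1.
s = ((-1)·3 − 0²) + ((-1)·(-3) − 4²) + (3·(-3) − (-1)²) = -3 + (-13) + (-10) = -26.
det M (expand along row 1) = (-1)·(-10) − 0·4 + 4·(-12) = -38.
Characteristic polynomial: λ³ + λ² − 26λ + 38 = 0.
Substitute λ = y + (tr M)/3 = y − 0.333333 to remove the quadratic term: y³ + p·y + q = 0 with p = s − (tr M)²/3 = -26.333333 and q = −2(tr M)³/27 + (tr M)·s/3 − det M = 46.740741.
Three real roots ⇒ use the trigonometric (Viète) form: r = 2√(−p/3) = 5.925463, φ = arccos(3q/(p·r)) = arccos(-0.898646) = 2.687470 rad.
y_k = r·cos(φ/3 − 2πk/3) for k = 0, 1, 2 gives y = 3.702681, 2.155023, -5.857704.
λ_k = y_k − 0.333333 gives λ = 3.3693, 1.8217, -6.1910 (check: the sum is -1.0000 = tr M).

Hence λ_max = 3.3693 and λ_min = -6.1910.


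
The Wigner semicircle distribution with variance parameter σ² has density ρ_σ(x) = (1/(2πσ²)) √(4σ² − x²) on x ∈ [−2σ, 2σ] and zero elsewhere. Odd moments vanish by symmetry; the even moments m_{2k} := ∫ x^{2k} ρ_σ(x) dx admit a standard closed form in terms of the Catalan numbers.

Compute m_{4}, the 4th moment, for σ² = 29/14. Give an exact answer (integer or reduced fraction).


By the scaled semicircle moment identity, m_{2k} = σ^{2k} · C_k with k = 2.
C_2 = (1/(k+1)) · C(2k, k) = (1/3) · C(4, 2) = (1/3) · 6 = 2.
σ^{2k} = (σ²)^k = (29/14)^2 = 841/196.

Therefore m_{4} = σ^{4} · C_2 = (841/196) · 2 = 841/98.


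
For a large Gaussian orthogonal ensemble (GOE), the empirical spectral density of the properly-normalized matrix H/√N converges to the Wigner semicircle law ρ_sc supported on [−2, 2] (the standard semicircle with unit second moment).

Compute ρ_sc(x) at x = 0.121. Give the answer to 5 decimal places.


ρ_sc(x) = (1/(2π)) √(4 − x²). With x = 0.121:
  4 − x² = 4 − (0.121)² = 4 − 0.014641 = 3.985359.
  √(4 − x²) = 1.996336.
  1/(2π) = 0.159155.
  ρ_sc(0.121) = 0.159155 · 1.996336 = 0.317727.

Rounded to 5 decimal places: ρ_sc(0.121) ≈ 0.31773.


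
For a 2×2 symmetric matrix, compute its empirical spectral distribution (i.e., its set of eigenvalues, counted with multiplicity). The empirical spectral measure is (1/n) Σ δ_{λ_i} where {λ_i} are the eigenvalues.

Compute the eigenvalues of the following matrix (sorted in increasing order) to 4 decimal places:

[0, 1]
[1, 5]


Since M is real symmetric, both eigenvalues are real; they are the roots of det(λI − M) = λ² − (tr M) λ + det M.
tr M = 0 + 5 = 5.
det M = 0·5 − 1² = 0 − 1 = -1.
Characteristic polynomial: λ² − 5λ − 1 = 0.
Discriminant Δ = (tr M)² − 4·det M = 25 − (-4) = 29; √Δ = 5.385165.
λ = (tr M ± √Δ)/2 = (5 ± 5.385165)/2, giving (tr M − √Δ)/2 = -0.1926 and (tr M + √Δ)/2 = 5.1926.

Eigenvalues sorted in increasing order: [-0.1926, 5.1926].


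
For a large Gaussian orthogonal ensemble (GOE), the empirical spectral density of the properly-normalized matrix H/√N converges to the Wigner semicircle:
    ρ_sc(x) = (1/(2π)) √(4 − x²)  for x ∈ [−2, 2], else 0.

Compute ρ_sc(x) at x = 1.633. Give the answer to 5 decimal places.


ρ_sc(x) = (1/(2π)) √(4 − x²). With x = 1.633:
  4 − x² = 4 − (1.633)² = 4 − 2.666689 = 1.333311.
  √(4 − x²) = 1.154691.
  1/(2π) = 0.159155.
  ρ_sc(1.633) = 0.159155 · 1.154691 = 0.183775.

Rounded to 5 decimal places: ρ_sc(1.633) ≈ 0.18377.


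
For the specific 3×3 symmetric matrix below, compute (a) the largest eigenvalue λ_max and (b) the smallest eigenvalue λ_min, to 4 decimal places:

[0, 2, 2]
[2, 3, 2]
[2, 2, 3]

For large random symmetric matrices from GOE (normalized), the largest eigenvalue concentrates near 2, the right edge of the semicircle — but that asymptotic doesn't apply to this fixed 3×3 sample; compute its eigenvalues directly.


Since M is real symmetric, all three eigenvalues are real; they are the roots of det(λI − M) = λ³ − (tr M) λ² + s λ − det M, where s is the sum of the principal 2×2 minors.
tr M = 0 + 3 + 3 = 6.
s = (0·3 − 2²) + (0·3 − 2²) + (3·3 − 2²) = -4 + (-4) + 5 = -3.
det M (expand along row 1) = 0·5 − 2·2 + 2·(-2) = -8.
Characteristic polynomial: λ³ − 6λ² − 3λ + 8 = 0.
Substitute λ = y + (tr M)/3 = y + 2.000000 to remove the quadratic term: y³ + p·y + q = 0 with p = s − (tr M)²/3 = -15.000000 and q = −2(tr M)³/27 + (tr M)·s/3 − det M = -14.000000.
Three real roots ⇒ use the trigonometric (Viète) form: r = 2√(−p/3) = 4.472136, φ = arccos(3q/(p·r)) = arccos(0.626099) = 0.894256 rad.
y_k = r·cos(φ/3 − 2πk/3) for k = 0, 1, 2 gives y = 4.274917, -1.000000, -3.274917.
λ_k = y_k + 2.000000 gives λ = 6.2749, 1.0000, -1.2749 (check: the sum is 6.0000 = tr M).

Hence λ_max = 6.2749 and λ_min = -1.2749.


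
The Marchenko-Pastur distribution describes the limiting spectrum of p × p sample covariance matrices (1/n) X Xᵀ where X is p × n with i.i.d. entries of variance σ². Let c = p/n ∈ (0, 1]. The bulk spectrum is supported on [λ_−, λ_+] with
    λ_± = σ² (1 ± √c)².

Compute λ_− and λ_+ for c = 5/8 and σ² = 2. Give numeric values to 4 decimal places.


c = 5/8 = 0.625000; √c = 0.790569.
λ_− = σ² (1 − √c)² = 2 · (1 − 0.790569)² = 2 · (0.209431)² = 0.087722.
λ_+ = σ² (1 + √c)² = 2 · (1 + 0.790569)² = 2 · (1.790569)² = 6.412278.

Rounded to 4 decimal places: λ_− ≈ 0.0877, λ_+ ≈ 6.4123.


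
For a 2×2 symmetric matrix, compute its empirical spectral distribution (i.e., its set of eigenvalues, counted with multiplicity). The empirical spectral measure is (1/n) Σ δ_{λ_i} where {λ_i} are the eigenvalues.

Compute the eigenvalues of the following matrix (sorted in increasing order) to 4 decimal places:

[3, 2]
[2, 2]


Since M is real symmetric, both eigenvalues are real; they are the roots of det(λI − M) = λ² − (tr M) λ + det M.
tr M = 3 + 2 = 5.
det M = 3·2 − 2² = 6 − 4 = 2.
Characteristic polynomial: λ² − 5λ + 2 = 0.
Discriminant Δ = (tr M)² − 4·det M = 25 − 8 = 17; √Δ = 4.123106.
λ = (tr M ± √Δ)/2 = (5 ± 4.123106)/2, giving (tr M − √Δ)/2 = 0.4384 and (tr M + √Δ)/2 = 4.5616.

Eigenvalues sorted in increasing order: [0.4384, 4.5616].


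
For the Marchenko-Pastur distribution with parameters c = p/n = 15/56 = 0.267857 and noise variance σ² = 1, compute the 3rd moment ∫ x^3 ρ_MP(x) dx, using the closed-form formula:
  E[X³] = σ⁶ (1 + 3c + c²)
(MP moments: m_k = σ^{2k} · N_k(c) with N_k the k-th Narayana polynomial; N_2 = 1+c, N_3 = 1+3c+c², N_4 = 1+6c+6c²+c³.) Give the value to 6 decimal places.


E[X³] = σ⁶ (1 + 3c + c²) (third MP moment). With σ² = 1 (so σ⁶ = 1) and c = 15/56 = 0.267857: E[X³] = 1 · (1 + 3·0.267857 + (0.267857)²) = 1 · 1.875319.

So E[X^3] = 1.875319.


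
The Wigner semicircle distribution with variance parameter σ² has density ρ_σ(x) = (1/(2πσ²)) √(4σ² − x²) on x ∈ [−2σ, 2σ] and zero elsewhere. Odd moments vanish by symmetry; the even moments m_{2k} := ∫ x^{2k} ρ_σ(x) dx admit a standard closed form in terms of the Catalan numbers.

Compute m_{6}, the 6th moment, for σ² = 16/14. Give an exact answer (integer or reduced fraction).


By the scaled semicircle moment identity, m_{2k} = σ^{2k} · C_k with k = 3.
C_3 = (1/(k+1)) · C(2k, k) = (1/4) · C(6, 3) = (1/4) · 20 = 5.
σ^{2k} = (σ²)^k = (16/14)^3 = 512/343.

Therefore m_{6} = σ^{6} · C_3 = (512/343) · 5 = 2560/343.


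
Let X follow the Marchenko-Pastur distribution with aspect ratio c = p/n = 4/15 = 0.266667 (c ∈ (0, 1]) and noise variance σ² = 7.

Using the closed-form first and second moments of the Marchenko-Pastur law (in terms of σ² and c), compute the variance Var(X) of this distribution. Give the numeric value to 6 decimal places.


Recall the MP moments m_1 = E[X] = σ² and m_2 = E[X²] = σ⁴ (1 + c).
m_1 = E[X] = σ² = 7, so m_1² = 49.
m_2 = E[X²] = σ⁴ (1 + c) = 49 · (1 + 0.266667) = 49 · 1.266667 = 62.066667.
(Note m_2 − m_1² simplifies to c · σ⁴ = 0.266667 · 49.)

Var(X) = m_2 − m_1² = 62.066667 − 49 = 13.066667.


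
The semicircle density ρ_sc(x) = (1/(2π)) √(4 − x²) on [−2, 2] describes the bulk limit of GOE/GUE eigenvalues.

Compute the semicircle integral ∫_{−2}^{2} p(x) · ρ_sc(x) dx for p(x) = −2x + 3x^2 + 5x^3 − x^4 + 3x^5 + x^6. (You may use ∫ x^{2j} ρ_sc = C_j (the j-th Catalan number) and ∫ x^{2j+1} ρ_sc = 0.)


Write p(x) = Σ a_i x^i, split into monomials and integrate each against ρ_sc separately.
Using ∫ x^{2j} ρ_sc = C_j = (1/(j+1)) C(2j, j) (Catalan numbers) and ∫ x^{2j+1} ρ_sc = 0 (odd monomials vanish by symmetry):
  i = 1 (odd): ∫ x^1 ρ_sc = 0 (vanishes)
  i = 2 (even): a_2 · C_{1} = 3 · 1 = 3
  i = 3 (odd): ∫ x^3 ρ_sc = 0 (vanishes)
  i = 4 (even): a_4 · C_{2} = -1 · 2 = -2
  i = 5 (odd): ∫ x^5 ρ_sc = 0 (vanishes)
  i = 6 (even): a_6 · C_{3} = 1 · 5 = 5

Summing the contributions: ∫_{−2}^{2} p(x) ρ_sc(x) dx = 3 + (-2) + 5 = 6.


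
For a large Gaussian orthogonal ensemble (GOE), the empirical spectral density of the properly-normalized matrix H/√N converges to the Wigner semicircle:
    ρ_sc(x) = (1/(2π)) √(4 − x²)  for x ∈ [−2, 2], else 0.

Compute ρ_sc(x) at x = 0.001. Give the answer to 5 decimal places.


ρ_sc(x) = (1/(2π)) √(4 − x²). With x = 0.001:
  4 − x² = 4 − (0.001)² = 4 − 0.000001 = 3.999999.
  √(4 − x²) = 2.000000.
  1/(2π) = 0.159155.
  ρ_sc(0.001) = 0.159155 · 2.000000 = 0.318310.

Rounded to 5 decimal places: ρ_sc(0.001) ≈ 0.31831.


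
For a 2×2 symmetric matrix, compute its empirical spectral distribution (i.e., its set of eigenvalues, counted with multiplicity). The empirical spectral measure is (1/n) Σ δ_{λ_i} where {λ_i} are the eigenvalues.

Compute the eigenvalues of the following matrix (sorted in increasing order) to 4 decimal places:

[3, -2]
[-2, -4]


Since M is real symmetric, both eigenvalues are real; they are the roots of det(λI − M) = λ² − (tr M) λ + det M.
tr M = 3 + (-4) = -1.
det M = 3·(-4) − (-2)² = -12 − 4 = -16.
Characteristic polynomial: λ² + λ − 16 = 0.
Discriminant Δ = (tr M)² − 4·det M = 1 − (-64) = 65; √Δ = 8.062258.
λ = (tr M ± √Δ)/2 = (-1 ± 8.062258)/2, giving (tr M − √Δ)/2 = -4.5311 and (tr M + √Δ)/2 = 3.5311.

Eigenvalues sorted in increasing order: [-4.5311, 3.5311].


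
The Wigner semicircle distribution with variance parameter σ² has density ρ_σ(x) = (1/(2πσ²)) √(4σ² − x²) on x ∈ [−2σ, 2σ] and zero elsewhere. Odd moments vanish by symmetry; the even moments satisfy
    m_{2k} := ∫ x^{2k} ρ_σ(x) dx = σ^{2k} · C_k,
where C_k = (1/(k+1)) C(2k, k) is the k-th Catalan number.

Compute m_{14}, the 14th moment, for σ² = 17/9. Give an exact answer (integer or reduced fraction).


By the scaled semicircle moment identity, m_{2k} = σ^{2k} · C_k with k = 7.
C_7 = (1/(k+1)) · C(2k, k) = (1/8) · C(14, 7) = (1/8) · 3432 = 429.
σ^{2k} = (σ²)^k = (17/9)^7 = 410338673/4782969.

Therefore m_{14} = σ^{14} · C_7 = (410338673/4782969) · 429 = 58678430239/1594323.


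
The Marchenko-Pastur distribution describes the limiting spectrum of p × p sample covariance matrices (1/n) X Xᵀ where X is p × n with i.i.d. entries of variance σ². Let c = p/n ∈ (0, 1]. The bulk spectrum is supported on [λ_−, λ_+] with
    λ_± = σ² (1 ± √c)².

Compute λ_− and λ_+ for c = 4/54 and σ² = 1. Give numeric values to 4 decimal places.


c = 4/54 = 0.074074; √c = 0.272166.
λ_− = σ² (1 − √c)² = 1 · (1 − 0.272166)² = 1 · (0.727834)² = 0.529743.
λ_+ = σ² (1 + √c)² = 1 · (1 + 0.272166)² = 1 · (1.272166)² = 1.618405.

Rounded to 4 decimal places: λ_− ≈ 0.5297, λ_+ ≈ 1.6184.


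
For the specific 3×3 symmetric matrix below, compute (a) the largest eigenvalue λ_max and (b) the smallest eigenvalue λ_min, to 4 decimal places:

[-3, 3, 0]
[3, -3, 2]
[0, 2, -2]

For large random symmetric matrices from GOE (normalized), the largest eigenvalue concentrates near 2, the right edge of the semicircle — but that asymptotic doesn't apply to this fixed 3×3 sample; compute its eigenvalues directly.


Since M is real symmetric, all three eigenvalues are real; they are the roots of det(λI − M) = λ³ − (tr M) λ² + s λ − det M, where s is the sum of the principal 2×2 minors.
tr M = -3 + (-3) + (-2) = -8.
s = ((-3)·(-3) − 3²) + ((-3)·(-2) − 0²) + ((-3)·(-2) − 2²) = 0 + 6 + 2 = 8.
det M (expand along row 1) = (-3)·2 − 3·(-6) + 0·6 = 12.
Characteristic polynomial: λ³ + 8λ² + 8λ − 12 = 0.
Substitute λ = y + (tr M)/3 = y − 2.666667 to remove the quadratic term: y³ + p·y + q = 0 with p = s − (tr M)²/3 = -13.333333 and q = −2(tr M)³/27 + (tr M)·s/3 − det M = 4.592593.
Three real roots ⇒ use the trigonometric (Viète) form: r = 2√(−p/3) = 4.216370, φ = arccos(3q/(p·r)) = arccos(-0.245077) = 1.818395 rad.
y_k = r·cos(φ/3 − 2πk/3) for k = 0, 1, 2 gives y = 3.465257, 0.347594, -3.812852.
λ_k = y_k − 2.666667 gives λ = 0.7986, -2.3191, -6.4795 (check: the sum is -8.0000 = tr M).

Hence λ_max = 0.7986 and λ_min = -6.4795.


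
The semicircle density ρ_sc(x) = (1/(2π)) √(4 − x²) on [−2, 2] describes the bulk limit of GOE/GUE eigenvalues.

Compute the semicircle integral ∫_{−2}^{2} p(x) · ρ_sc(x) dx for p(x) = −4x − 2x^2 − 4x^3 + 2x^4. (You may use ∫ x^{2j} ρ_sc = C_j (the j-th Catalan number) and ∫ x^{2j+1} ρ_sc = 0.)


Write p(x) = Σ a_i x^i, split into monomials and integrate each against ρ_sc separately.
Using ∫ x^{2j} ρ_sc = C_j = (1/(j+1)) C(2j, j) (Catalan numbers) and ∫ x^{2j+1} ρ_sc = 0 (odd monomials vanish by symmetry):
  i = 1 (odd): ∫ x^1 ρ_sc = 0 (vanishes)
  i = 2 (even): a_2 · C_{1} = -2 · 1 = -2
  i = 3 (odd): ∫ x^3 ρ_sc = 0 (vanishes)
  i = 4 (even): a_4 · C_{2} = 2 · 2 = 4

Summing the contributions: ∫_{−2}^{2} p(x) ρ_sc(x) dx = (-2) + 4 = 2.


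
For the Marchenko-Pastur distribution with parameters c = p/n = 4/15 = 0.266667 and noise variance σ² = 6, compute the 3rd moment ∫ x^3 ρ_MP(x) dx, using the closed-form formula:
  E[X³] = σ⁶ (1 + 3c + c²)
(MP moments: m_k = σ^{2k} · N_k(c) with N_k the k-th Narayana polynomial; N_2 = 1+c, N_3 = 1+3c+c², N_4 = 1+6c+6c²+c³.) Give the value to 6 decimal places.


E[X³] = σ⁶ (1 + 3c + c²) (third MP moment). With σ² = 6 (so σ⁶ = 216) and c = 4/15 = 0.266667: E[X³] = 216 · (1 + 3·0.266667 + (0.266667)²) = 216 · 1.871111.

So E[X^3] = 404.160000.


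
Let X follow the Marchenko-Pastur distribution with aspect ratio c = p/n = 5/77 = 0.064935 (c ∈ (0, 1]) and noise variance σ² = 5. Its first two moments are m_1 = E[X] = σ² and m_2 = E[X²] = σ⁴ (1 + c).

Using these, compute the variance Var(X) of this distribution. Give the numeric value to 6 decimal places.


m_1 = E[X] = σ² = 5, so m_1² = 25.
m_2 = E[X²] = σ⁴ (1 + c) = 25 · (1 + 0.064935) = 25 · 1.064935 = 26.623377.
(Note m_2 − m_1² simplifies to c · σ⁴ = 0.064935 · 25.)

Var(X) = m_2 − m_1² = 26.623377 − 25 = 1.623377.


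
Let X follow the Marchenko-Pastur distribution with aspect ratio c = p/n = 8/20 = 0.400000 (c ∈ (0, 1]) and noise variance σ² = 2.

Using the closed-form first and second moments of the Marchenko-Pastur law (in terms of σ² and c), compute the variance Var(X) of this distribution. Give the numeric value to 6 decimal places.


Recall the MP moments m_1 = E[X] = σ² and m_2 = E[X²] = σ⁴ (1 + c).
m_1 = E[X] = σ² = 2, so m_1² = 4.
m_2 = E[X²] = σ⁴ (1 + c) = 4 · (1 + 0.400000) = 4 · 1.400000 = 5.600000.
(Note m_2 − m_1² simplifies to c · σ⁴ = 0.400000 · 4.)

Var(X) = m_2 − m_1² = 5.600000 − 4 = 1.600000.


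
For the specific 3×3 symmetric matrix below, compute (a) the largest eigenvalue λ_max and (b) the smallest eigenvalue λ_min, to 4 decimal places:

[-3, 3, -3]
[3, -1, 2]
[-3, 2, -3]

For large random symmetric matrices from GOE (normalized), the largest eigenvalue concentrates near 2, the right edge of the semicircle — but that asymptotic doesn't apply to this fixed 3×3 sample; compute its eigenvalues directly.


Since M is real symmetric, all three eigenvalues are real; they are the roots of det(λI − M) = λ³ − (tr M) λ² + s λ − det M, where s is the sum of the principal 2×2 minors.
tr M = -3 + (-1) + (-3) = -7.
s = ((-3)·(-1) − 3²) + ((-3)·(-3) − (-3)²) + ((-1)·(-3) − 2²) = -6 + 0 + (-1) = -7.
det M (expand along row 1) = (-3)·(-1) − 3·(-3) + (-3)·3 = 3.
Characteristic polynomial: λ³ + 7λ² − 7λ − 3 = 0.
Substitute λ = y + (tr M)/3 = y − 2.333333 to remove the quadratic term: y³ + p·y + q = 0 with p = s − (tr M)²/3 = -23.333333 and q = −2(tr M)³/27 + (tr M)·s/3 − det M = 38.740741.
Three real roots ⇒ use the trigonometric (Viète) form: r = 2√(−p/3) = 5.577734, φ = arccos(3q/(p·r)) = arccos(-0.893007) = 2.674778 rad.
y_k = r·cos(φ/3 − 2πk/3) for k = 0, 1, 2 gives y = 3.503785, 2.006559, -5.510343.
λ_k = y_k − 2.333333 gives λ = 1.1705, -0.3268, -7.8437 (check: the sum is -7.0000 = tr M).

Hence λ_max = 1.1705 and λ_min = -7.8437.


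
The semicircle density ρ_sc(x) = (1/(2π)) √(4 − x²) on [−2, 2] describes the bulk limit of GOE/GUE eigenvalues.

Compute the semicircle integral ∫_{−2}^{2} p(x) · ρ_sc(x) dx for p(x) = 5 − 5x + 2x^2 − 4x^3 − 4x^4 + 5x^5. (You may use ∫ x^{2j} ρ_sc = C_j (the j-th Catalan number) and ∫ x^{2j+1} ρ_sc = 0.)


Write p(x) = Σ a_i x^i, split into monomials and integrate each against ρ_sc separately.
Using ∫ x^{2j} ρ_sc = C_j = (1/(j+1)) C(2j, j) (Catalan numbers) and ∫ x^{2j+1} ρ_sc = 0 (odd monomials vanish by symmetry):
  i = 0 (even): a_0 · C_{0} = 5 · 1 = 5
  i = 1 (odd): ∫ x^1 ρ_sc = 0 (vanishes)
  i = 2 (even): a_2 · C_{1} = 2 · 1 = 2
  i = 3 (odd): ∫ x^3 ρ_sc = 0 (vanishes)
  i = 4 (even): a_4 · C_{2} = -4 · 2 = -8
  i = 5 (odd): ∫ x^5 ρ_sc = 0 (vanishes)

Summing the contributions: ∫_{−2}^{2} p(x) ρ_sc(x) dx = 5 + 2 + (-8) = -1.


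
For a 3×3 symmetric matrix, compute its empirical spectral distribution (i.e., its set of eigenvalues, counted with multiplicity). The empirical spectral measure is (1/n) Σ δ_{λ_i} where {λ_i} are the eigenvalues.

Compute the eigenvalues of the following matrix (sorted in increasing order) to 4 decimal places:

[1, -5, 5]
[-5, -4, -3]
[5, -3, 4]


Since M is real symmetric, all three eigenvalues are real; they are the roots of det(λI − M) = λ³ − (tr M) λ² + s λ − det M, where s is the sum of the principal 2×2 minors.
tr M = 1 + (-4) + 4 = 1.
s = (1·(-4) − (-5)²) + (1·4 − 5²) + ((-4)·4 − (-3)²) = -29 + (-21) + (-25) = -75.
det M (expand along row 1) = 1·(-25) − (-5)·(-5) + 5·35 = 125.
Characteristic polynomial: λ³ − λ² − 75λ − 125 = 0.
Substitute λ = y + (tr M)/3 = y + 0.333333 to remove the quadratic term: y³ + p·y + q = 0 with p = s − (tr M)²/3 = -75.333333 and q = −2(tr M)³/27 + (tr M)·s/3 − det M = -150.074074.
Three real roots ⇒ use the trigonometric (Viète) form: r = 2√(−p/3) = 10.022198, φ = arccos(3q/(p·r)) = arccos(0.596316) = 0.931892 rad.
y_k = r·cos(φ/3 − 2πk/3) for k = 0, 1, 2 gives y = 9.542545, -2.118311, -7.424234.
λ_k = y_k + 0.333333 gives λ = 9.8759, -1.7850, -7.0909 (check: the sum is 1.0000 = tr M).

Eigenvalues sorted in increasing order: [-7.0909, -1.7850, 9.8759].


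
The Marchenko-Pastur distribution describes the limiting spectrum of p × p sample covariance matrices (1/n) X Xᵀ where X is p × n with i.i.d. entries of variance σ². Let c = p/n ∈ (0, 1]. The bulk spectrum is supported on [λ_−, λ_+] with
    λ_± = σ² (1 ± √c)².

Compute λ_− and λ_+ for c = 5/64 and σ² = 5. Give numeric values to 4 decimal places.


c = 5/64 = 0.078125; √c = 0.279508.
λ_− = σ² (1 − √c)² = 5 · (1 − 0.279508)² = 5 · (0.720492)² = 2.595540.
λ_+ = σ² (1 + √c)² = 5 · (1 + 0.279508)² = 5 · (1.279508)² = 8.185710.

Rounded to 4 decimal places: λ_− ≈ 2.5955, λ_+ ≈ 8.1857.


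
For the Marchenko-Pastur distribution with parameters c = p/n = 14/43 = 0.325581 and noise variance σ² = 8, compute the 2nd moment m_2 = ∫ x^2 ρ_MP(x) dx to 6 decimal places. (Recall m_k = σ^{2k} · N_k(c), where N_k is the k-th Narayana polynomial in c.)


E[X²] = σ⁴ (1 + c) (second MP moment). With σ² = 8 (so σ⁴ = 64) and c = 14/43 = 0.325581: E[X²] = 64 · (1 + 0.325581) = 64 · 1.325581.

So E[X^2] = 84.837209.


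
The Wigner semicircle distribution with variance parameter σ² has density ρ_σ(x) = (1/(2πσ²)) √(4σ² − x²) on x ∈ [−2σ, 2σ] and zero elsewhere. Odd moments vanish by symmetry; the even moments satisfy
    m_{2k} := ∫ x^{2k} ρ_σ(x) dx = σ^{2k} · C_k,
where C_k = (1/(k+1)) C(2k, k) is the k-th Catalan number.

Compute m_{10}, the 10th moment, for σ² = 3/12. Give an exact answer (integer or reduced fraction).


By the scaled semicircle moment identity, m_{2k} = σ^{2k} · C_k with k = 5.
C_5 = (1/(k+1)) · C(2k, k) = (1/6) · C(10, 5) = (1/6) · 252 = 42.
σ^{2k} = (σ²)^k = (3/12)^5 = 1/1024.

Therefore m_{10} = σ^{10} · C_5 = (1/1024) · 42 = 21/512.


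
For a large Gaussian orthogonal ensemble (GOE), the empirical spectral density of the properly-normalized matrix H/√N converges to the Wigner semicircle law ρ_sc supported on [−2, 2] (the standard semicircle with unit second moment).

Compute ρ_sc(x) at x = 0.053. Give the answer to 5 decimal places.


ρ_sc(x) = (1/(2π)) √(4 − x²). With x = 0.053:
  4 − x² = 4 − (0.053)² = 4 − 0.002809 = 3.997191.
  √(4 − x²) = 1.999298.
  1/(2π) = 0.159155.
  ρ_sc(0.053) = 0.159155 · 1.999298 = 0.318198.

Rounded to 5 decimal places: ρ_sc(0.053) ≈ 0.31820.


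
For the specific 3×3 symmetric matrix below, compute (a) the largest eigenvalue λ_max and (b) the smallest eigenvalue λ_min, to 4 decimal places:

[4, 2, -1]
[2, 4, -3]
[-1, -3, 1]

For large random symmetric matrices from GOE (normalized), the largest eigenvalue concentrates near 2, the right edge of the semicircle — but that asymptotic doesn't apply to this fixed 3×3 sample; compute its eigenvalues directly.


Since M is real symmetric, all three eigenvalues are real; they are the roots of det(λI − M) = λ³ − (tr M) λ² + s λ − det M, where s is the sum of the principal 2×2 minors.
tr M = 4 + 4 + 1 = 9.
s = (4·4 − 2²) + (4·1 − (-1)²) + (4·1 − (-3)²) = 12 + 3 + (-5) = 10.
det M (expand along row 1) = 4·(-5) − 2·(-1) + (-1)·(-2) = -16.
Characteristic polynomial: λ³ − 9λ² + 10λ + 16 = 0.
Substitute λ = y + (tr M)/3 = y + 3.000000 to remove the quadratic term: y³ + p·y + q = 0 with p = s − (tr M)²/3 = -17.000000 and q = −2(tr M)³/27 + (tr M)·s/3 − det M = -8.000000.
Three real roots ⇒ use the trigonometric (Viète) form: r = 2√(−p/3) = 4.760952, φ = arccos(3q/(p·r)) = arccos(0.296530) = 1.269739 rad.
y_k = r·cos(φ/3 − 2πk/3) for k = 0, 1, 2 gives y = 4.340848, -0.476971, -3.863876.
λ_k = y_k + 3.000000 gives λ = 7.3408, 2.5230, -0.8639 (check: the sum is 9.0000 = tr M).

Hence λ_max = 7.3408 and λ_min = -0.8639.


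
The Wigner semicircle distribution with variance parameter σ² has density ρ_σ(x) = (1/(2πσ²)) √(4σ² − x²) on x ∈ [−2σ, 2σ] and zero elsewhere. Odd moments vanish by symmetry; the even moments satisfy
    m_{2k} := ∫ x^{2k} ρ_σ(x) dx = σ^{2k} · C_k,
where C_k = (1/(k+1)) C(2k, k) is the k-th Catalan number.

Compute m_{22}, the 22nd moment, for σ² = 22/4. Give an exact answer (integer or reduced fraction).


By the scaled semicircle moment identity, m_{2k} = σ^{2k} · C_k with k = 11.
C_11 = (1/(k+1)) · C(2k, k) = (1/12) · C(22, 11) = (1/12) · 705432 = 58786.
σ^{2k} = (σ²)^k = (22/4)^11 = 285311670611/2048.

Therefore m_{22} = σ^{22} · C_11 = (285311670611/2048) · 58786 = 8386165934269123/1024.


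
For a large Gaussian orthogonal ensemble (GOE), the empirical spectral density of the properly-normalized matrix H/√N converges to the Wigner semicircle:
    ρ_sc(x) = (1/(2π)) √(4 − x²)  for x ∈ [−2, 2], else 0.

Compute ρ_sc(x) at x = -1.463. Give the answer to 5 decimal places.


ρ_sc(x) = (1/(2π)) √(4 − x²). With x = -1.463:
  4 − x² = 4 − (-1.463)² = 4 − 2.140369 = 1.859631.
  √(4 − x²) = 1.363683.
  1/(2π) = 0.159155.
  ρ_sc(-1.463) = 0.159155 · 1.363683 = 0.217037.

Rounded to 5 decimal places: ρ_sc(-1.463) ≈ 0.21704.


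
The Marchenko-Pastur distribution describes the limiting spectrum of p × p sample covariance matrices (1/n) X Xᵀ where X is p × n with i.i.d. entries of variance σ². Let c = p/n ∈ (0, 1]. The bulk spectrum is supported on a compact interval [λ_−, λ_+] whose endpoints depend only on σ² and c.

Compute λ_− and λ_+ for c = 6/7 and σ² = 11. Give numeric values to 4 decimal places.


c = 6/7 = 0.857143; √c = 0.925820.
λ_− = σ² (1 − √c)² = 11 · (1 − 0.925820)² = 11 · (0.074180)² = 0.060529.
λ_+ = σ² (1 + √c)² = 11 · (1 + 0.925820)² = 11 · (1.925820)² = 40.796614.

Rounded to 4 decimal places: λ_− ≈ 0.0605, λ_+ ≈ 40.7966.


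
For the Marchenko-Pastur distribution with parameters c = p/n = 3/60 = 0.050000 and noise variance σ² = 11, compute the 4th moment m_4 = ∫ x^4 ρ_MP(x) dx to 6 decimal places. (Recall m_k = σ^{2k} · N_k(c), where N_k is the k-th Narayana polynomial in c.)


E[X⁴] = σ⁸ (1 + 6c + 6c² + c³) (fourth MP moment). With σ² = 11 (so σ⁸ = 14641) and c = 3/60 = 0.050000: E[X⁴] = 14641 · (1 + 6·0.050000 + 6·(0.050000)² + (0.050000)³) = 14641 · 1.315125.

So E[X^4] = 19254.745125.


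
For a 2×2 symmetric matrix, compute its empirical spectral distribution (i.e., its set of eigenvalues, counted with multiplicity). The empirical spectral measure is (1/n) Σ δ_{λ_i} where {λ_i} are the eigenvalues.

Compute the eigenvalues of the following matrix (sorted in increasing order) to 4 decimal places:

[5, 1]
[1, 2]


Since M is real symmetric, both eigenvalues are real; they are the roots of det(λI − M) = λ² − (tr M) λ + det M.
tr M = 5 + 2 = 7.
det M = 5·2 − 1² = 10 − 1 = 9.
Characteristic polynomial: λ² − 7λ + 9 = 0.
Discriminant Δ = (tr M)² − 4·det M = 49 − 36 = 13; √Δ = 3.605551.
λ = (tr M ± √Δ)/2 = (7 ± 3.605551)/2, giving (tr M − √Δ)/2 = 1.6972 and (tr M + √Δ)/2 = 5.3028.

Eigenvalues sorted in increasing order: [1.6972, 5.3028].


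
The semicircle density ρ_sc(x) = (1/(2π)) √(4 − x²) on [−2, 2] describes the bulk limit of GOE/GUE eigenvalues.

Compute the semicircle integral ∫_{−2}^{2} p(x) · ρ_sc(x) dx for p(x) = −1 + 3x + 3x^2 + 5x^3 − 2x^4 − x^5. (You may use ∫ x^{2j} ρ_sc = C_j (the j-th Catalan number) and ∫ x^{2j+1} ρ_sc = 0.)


Write p(x) = Σ a_i x^i, split into monomials and integrate each against ρ_sc separately.
Using ∫ x^{2j} ρ_sc = C_j = (1/(j+1)) C(2j, j) (Catalan numbers) and ∫ x^{2j+1} ρ_sc = 0 (odd monomials vanish by symmetry):
  i = 0 (even): a_0 · C_{0} = -1 · 1 = -1
  i = 1 (odd): ∫ x^1 ρ_sc = 0 (vanishes)
  i = 2 (even): a_2 · C_{1} = 3 · 1 = 3
  i = 3 (odd): ∫ x^3 ρ_sc = 0 (vanishes)
  i = 4 (even): a_4 · C_{2} = -2 · 2 = -4
  i = 5 (odd): ∫ x^5 ρ_sc = 0 (vanishes)

Summing the contributions: ∫_{−2}^{2} p(x) ρ_sc(x) dx = (-1) + 3 + (-4) = -2.


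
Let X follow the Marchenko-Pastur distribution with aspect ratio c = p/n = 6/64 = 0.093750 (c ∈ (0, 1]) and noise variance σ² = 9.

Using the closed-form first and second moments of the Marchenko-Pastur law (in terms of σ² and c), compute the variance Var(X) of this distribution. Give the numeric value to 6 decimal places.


Recall the MP moments m_1 = E[X] = σ² and m_2 = E[X²] = σ⁴ (1 + c).
m_1 = E[X] = σ² = 9, so m_1² = 81.
m_2 = E[X²] = σ⁴ (1 + c) = 81 · (1 + 0.093750) = 81 · 1.093750 = 88.593750.
(Note m_2 − m_1² simplifies to c · σ⁴ = 0.093750 · 81.)

Var(X) = m_2 − m_1² = 88.593750 − 81 = 7.593750.


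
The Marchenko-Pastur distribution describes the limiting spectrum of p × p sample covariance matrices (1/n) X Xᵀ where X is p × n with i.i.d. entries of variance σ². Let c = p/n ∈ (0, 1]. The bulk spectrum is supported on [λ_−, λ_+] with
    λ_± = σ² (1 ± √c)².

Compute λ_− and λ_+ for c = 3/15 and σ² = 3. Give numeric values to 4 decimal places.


c = 3/15 = 0.200000; √c = 0.447214.
λ_− = σ² (1 − √c)² = 3 · (1 − 0.447214)² = 3 · (0.552786)² = 0.916718.
λ_+ = σ² (1 + √c)² = 3 · (1 + 0.447214)² = 3 · (1.447214)² = 6.283282.

Rounded to 4 decimal places: λ_− ≈ 0.9167, λ_+ ≈ 6.2833.


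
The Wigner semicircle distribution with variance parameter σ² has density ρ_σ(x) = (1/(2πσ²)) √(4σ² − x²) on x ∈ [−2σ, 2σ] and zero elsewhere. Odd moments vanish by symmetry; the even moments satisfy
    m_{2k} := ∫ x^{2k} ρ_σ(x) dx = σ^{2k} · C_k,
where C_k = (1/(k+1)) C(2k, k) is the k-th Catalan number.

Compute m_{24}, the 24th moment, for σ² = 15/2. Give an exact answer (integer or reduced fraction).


By the scaled semicircle moment identity, m_{2k} = σ^{2k} · C_k with k = 12.
C_12 = (1/(k+1)) · C(2k, k) = (1/13) · C(24, 12) = (1/13) · 2704156 = 208012.
σ^{2k} = (σ²)^k = (15/2)^12 = 129746337890625/4096.

Therefore m_{24} = σ^{24} · C_12 = (129746337890625/4096) · 208012 = 6747198809326171875/1024.
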